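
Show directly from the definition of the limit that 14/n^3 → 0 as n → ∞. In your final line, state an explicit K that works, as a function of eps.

K = (14/eps)^{1/3}

Let eps > 0 be given. For n ≥ 1, |14/n^3 − 0| = 14/n^3.
14/n^3 < eps ⇔ n^3 > 14/eps ⇔ n > (14/eps)^{1/3}.
Take K = (14/eps)^{1/3}. Then n > K implies 14/n^3 < eps.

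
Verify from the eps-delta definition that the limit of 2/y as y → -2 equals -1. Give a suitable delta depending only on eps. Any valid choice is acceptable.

Let eps > 0 be given. We seek delta > 0 such that 0 < |y + 2| < delta implies |2/y + 1| < eps.
|2/y + 1| = 2·|-2 − y|/(2·|y|) = 2|y + 2|/(2|y|).
Require delta ≤ 1 so that |y| > 2 − 1 = 1, hence 2|y| > 2.
Then |2/y + 1| < 2|y + 2|/2, which is < eps when |y + 2| < eps.
Take delta = min(1, eps). Then 0 < |y + 2| < delta gives both |y + 2| < 1 and |y + 2| < eps, so |2/y + 1| < eps.

delta = min(1, eps)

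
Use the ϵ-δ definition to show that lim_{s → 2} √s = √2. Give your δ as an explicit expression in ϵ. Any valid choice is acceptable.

δ = min(2, √2·ϵ)

Fix ϵ > 0. We want δ > 0 such that 0 < |s − 2| < δ implies |√s − √2| < ϵ.
Multiplying by the conjugate, |√s − √2| = |s − 2|/(√s + √2).
Restrict δ ≤ 2 so that |s − 2| < 2 forces s > 0, and then √s + √2 > √2.
Hence |√s − √2| < |s − 2|/√2, which is < ϵ once |s − 2| < √2·ϵ.
Take δ = min(2, √2·ϵ). If 0 < |s − 2| < δ then s > 0 and |√s − √2| < |s − 2|/√2 < ϵ.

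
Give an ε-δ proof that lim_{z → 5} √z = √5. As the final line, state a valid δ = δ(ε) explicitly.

Suppose ε > 0. We want δ > 0 such that 0 < |z − 5| < δ implies |√z − √5| < ε.
Rationalise: √z − √5 = (z − 5)/(√z + √5), so |√z − √5| = |z − 5|/(√z + √5).
Restrict δ ≤ 5 so that |z − 5| < 5 forces z > 0, and then √z + √5 > √5.
Hence |√z − √5| < |z − 5|/√5, which is < ε once |z − 5| < √5·ε.
Take δ = min(5, √5·ε). If 0 < |z − 5| < δ then z > 0 and |√z − √5| < |z − 5|/√5 < ε.

δ = min(5, √5·ε)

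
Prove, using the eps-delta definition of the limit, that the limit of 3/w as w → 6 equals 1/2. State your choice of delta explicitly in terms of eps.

delta = min(3, 6eps)

Let eps > 0. We seek delta > 0 such that 0 < |w − 6| < delta implies |3/w − (1/2)| < eps.
|3/w − (1/2)| = 3·|6 − w|/(6·|w|) = 3|w − 6|/(6|w|).
Require delta ≤ 3 so that |w| > 6 − 3 = 3, hence 6|w| > 18.
Then |3/w − (1/2)| < 3|w − 6|/18, which is < eps when |w − 6| < 6eps.
Take delta = min(3, 6eps). Then 0 < |w − 6| < delta gives both |w − 6| < 3 and |w − 6| < 6eps, so |3/w − (1/2)| < eps.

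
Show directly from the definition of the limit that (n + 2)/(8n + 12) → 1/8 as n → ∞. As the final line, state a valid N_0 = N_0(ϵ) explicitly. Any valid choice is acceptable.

Let ϵ > 0 be given. For n ≥ 1, |(n + 2)/(8n + 12) − (1/8)| = |4|/(8(8n + 12)) = 4/(8(8n + 12)).
Since 8n + 12 ≥ 8n for n ≥ 1, this is ≤ 4/(8·8n) = (1/16)/n.
So |(n + 2)/(8n + 12) − (1/8)| < ϵ whenever n > (1/16)/ϵ.
Take N_0 = (1/16)/ϵ. If n > N_0 then |(n + 2)/(8n + 12) − (1/8)| ≤ (1/16)/n < ϵ.

N_0 = (1/16)/ϵ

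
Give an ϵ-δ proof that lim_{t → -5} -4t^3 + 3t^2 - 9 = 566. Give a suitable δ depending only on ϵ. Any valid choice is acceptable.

Let ϵ > 0 be given. We want δ > 0 such that 0 < |t + 5| < δ implies |(-4t^3 + 3t^2 - 9) − 566| < ϵ.
(-4t^3 + 3t^2 - 9) − 566 = -4t^3 + 3t^2 - 575 = (t + 5)(-4t^2 + 23t - 115).
So |(-4t^3 + 3t^2 - 9) − 566| = |t + 5|·|-4t^2 + 23t - 115|.
Require δ ≤ 1. Then |t + 5| < 1 gives |t| < 6, and by the triangle inequality |-4t^2 + 23t - 115| ≤ 4·6^2 + 23·6 + 115 = 397.
Hence |(-4t^3 + 3t^2 - 9) − 566| ≤ 397|t + 5| < ϵ provided |t + 5| < ϵ/397.
Take δ = min(1, ϵ/397). Then 0 < |t + 5| < δ gives both |t + 5| < 1 and |t + 5| < ϵ/397, so |(-4t^3 + 3t^2 - 9) − 566| < ϵ.

δ = min(1, ϵ/397)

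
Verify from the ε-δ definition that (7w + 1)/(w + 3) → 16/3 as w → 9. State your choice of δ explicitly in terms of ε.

Suppose ε > 0. We want δ > 0 with 0 < |w − 9| < δ ⇒ |(7w + 1)/(w + 3) − (16/3)| < ε.
Combining over a common denominator, (7w + 1)/(w + 3) − (16/3) = [(7w + 1)·12 − 64·(w + 3)] / [12·(w + 3)] = 20(w − 9) / (12(w + 3)).
So |(7w + 1)/(w + 3) − (16/3)| = 20|w − 9| / (12·|w + 3|).
Require δ ≤ 6, so |w + 3| ≥ |12| − |w − 9| > 12 − 6 = 6.
Hence |(7w + 1)/(w + 3) − (16/3)| < 20|w − 9|/(12·6) = (5/18)|w − 9|, which is < ε once |w − 9| < (18/5)ε.
Take δ = min(6, (18/5)ε). Then 0 < |w − 9| < δ forces both bounds, so |(7w + 1)/(w + 3) − (16/3)| < ε.

δ = min(6, (18/5)ε)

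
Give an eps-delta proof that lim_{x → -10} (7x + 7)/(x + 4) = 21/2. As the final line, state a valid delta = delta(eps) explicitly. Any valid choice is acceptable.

delta = min(3, (6/7)eps)

Let eps > 0. We want delta > 0 with 0 < |x + 10| < delta ⇒ |(7x + 7)/(x + 4) − (21/2)| < eps.
Combining over a common denominator, (7x + 7)/(x + 4) − (21/2) = [(7x + 7)·(-6) − (-63)·(x + 4)] / [(-6)·(x + 4)] = 21(x + 10) / ((-6)(x + 4)).
So |(7x + 7)/(x + 4) − (21/2)| = 21|x + 10| / (6·|x + 4|).
Require delta ≤ 3, so |x + 4| ≥ |-6| − |x + 10| > 6 − 3 = 3.
Hence |(7x + 7)/(x + 4) − (21/2)| < 21|x + 10|/(6·3) = (7/6)|x + 10|, which is < eps once |x + 10| < (6/7)eps.
Take delta = min(3, (6/7)eps). Then 0 < |x + 10| < delta forces both bounds, so |(7x + 7)/(x + 4) − (21/2)| < eps.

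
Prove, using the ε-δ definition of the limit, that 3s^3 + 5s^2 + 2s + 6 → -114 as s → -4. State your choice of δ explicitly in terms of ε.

δ = min(2, ε/180)

Let ε > 0. We want δ > 0 such that 0 < |s + 4| < δ implies |(3s^3 + 5s^2 + 2s + 6) + 114| < ε.
(3s^3 + 5s^2 + 2s + 6) + 114 = 3s^3 + 5s^2 + 2s + 120 = (s + 4)(3s^2 - 7s + 30).
So |(3s^3 + 5s^2 + 2s + 6) + 114| = |s + 4|·|3s^2 - 7s + 30|.
Assume first that |s + 4| < 2, so |s| < 6. Then |3s^2 - 7s + 30| ≤ 3·6^2 + 7·6 + 30 = 180.
Hence |(3s^3 + 5s^2 + 2s + 6) + 114| ≤ 180|s + 4| < ε provided |s + 4| < ε/180.
Take δ = min(2, ε/180). Then 0 < |s + 4| < δ gives both |s + 4| < 2 and |s + 4| < ε/180, so |(3s^3 + 5s^2 + 2s + 6) + 114| < ε.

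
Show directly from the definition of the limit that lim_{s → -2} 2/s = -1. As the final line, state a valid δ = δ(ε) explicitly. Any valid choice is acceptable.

δ = min(1, ε)

Suppose ε > 0. We seek δ > 0 such that 0 < |s + 2| < δ implies |2/s + 1| < ε.
|2/s + 1| = 2·|-2 − s|/(2·|s|) = 2|s + 2|/(2|s|).
Require δ ≤ 1 so that |s| > 2 − 1 = 1, hence 2|s| > 2.
Then |2/s + 1| < 2|s + 2|/2, which is < ε when |s + 2| < ε.
Take δ = min(1, ε). Then 0 < |s + 2| < δ gives both |s + 2| < 1 and |s + 2| < ε, so |2/s + 1| < ε.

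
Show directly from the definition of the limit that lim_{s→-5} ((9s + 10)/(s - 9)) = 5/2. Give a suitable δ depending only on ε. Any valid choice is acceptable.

Fix ε > 0. We want δ > 0 with 0 < |s + 5| < δ ⇒ |(9s + 10)/(s - 9) − (5/2)| < ε.
Combining over a common denominator, (9s + 10)/(s - 9) − (5/2) = [(9s + 10)·(-14) − (-35)·(s - 9)] / [(-14)·(s - 9)] = -91(s + 5) / ((-14)(s - 9)).
So |(9s + 10)/(s - 9) − (5/2)| = 91|s + 5| / (14·|s − 9|).
Restrict δ ≤ 7. Then |s + 5| < 7 gives |s − 9| = |(s + 5) + (-14)| ≥ 14 − 7 = 7.
Hence |(9s + 10)/(s - 9) − (5/2)| < 91|s + 5|/(14·7) = (13/14)|s + 5|, which is < ε once |s + 5| < (14/13)ε.
Take δ = min(7, (14/13)ε). Then 0 < |s + 5| < δ forces both bounds, so |(9s + 10)/(s - 9) − (5/2)| < ε.

δ = min(7, (14/13)ε)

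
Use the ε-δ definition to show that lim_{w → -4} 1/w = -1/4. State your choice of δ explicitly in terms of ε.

Let ε > 0. We seek δ > 0 such that 0 < |w + 4| < δ implies |1/w + 1/4| < ε.
|1/w + 1/4| = |-4 − w|/(4·|w|) = |w + 4|/(4|w|).
Require δ ≤ 2 so that |w| > 4 − 2 = 2, hence 4|w| > 8.
Then |1/w + 1/4| < |w + 4|/8, which is < ε when |w + 4| < 8ε.
Take δ = min(2, 8ε). Then 0 < |w + 4| < δ gives both |w + 4| < 2 and |w + 4| < 8ε, so |1/w + 1/4| < ε.

δ = min(2, 8ε)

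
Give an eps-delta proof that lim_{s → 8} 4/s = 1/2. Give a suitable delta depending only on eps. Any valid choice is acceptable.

Fix eps > 0. We seek delta > 0 such that 0 < |s − 8| < delta implies |4/s − (1/2)| < eps.
|4/s − (1/2)| = 4·|8 − s|/(8·|s|) = 4|s − 8|/(8|s|).
Restrict delta ≤ 4. Then |s − 8| < 4 gives |s| > 4, so 8|s| > 32.
Then |4/s − (1/2)| < 4|s − 8|/32, which is < eps when |s − 8| < 8eps.
Take delta = min(4, 8eps). Then 0 < |s − 8| < delta gives both |s − 8| < 4 and |s − 8| < 8eps, so |4/s − (1/2)| < eps.

delta = min(4, 8eps)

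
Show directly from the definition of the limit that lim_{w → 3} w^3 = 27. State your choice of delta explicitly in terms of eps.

Let eps > 0. We seek delta > 0 with 0 < |w − 3| < delta ⇒ |w^3 − 27| < eps.
Factor: w^3 − 27 = (w − 3)(w^2 + 3w + 9), so |w^3 − 27| = |w − 3|·|w^2 + 3w + 9|.
Impose delta ≤ 2 so that |w| < 5; then |w^2 + 3w + 9| ≤ 49.
Hence |w^3 − 27| ≤ 49|w − 3|, which is < eps once |w − 3| < eps/49.
Take delta = min(2, eps/49). If 0 < |w − 3| < delta then both bounds hold and |w^3 − 27| ≤ 49|w − 3| < 49·(eps/49) = eps.

delta = min(2, eps/49)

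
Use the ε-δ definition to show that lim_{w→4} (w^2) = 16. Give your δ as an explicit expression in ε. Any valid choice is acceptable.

Let ε > 0. We seek δ > 0 with 0 < |w − 4| < δ ⇒ |w^2 − 16| < ε.
Factor: w^2 − 16 = (w − 4)(w + 4), so |w^2 − 16| = |w − 4|·|w + 4|.
Impose δ ≤ 1 so that |w| < 5; then |w + 4| ≤ 9.
Hence |w^2 − 16| ≤ 9|w − 4|, which is < ε once |w − 4| < ε/9.
Take δ = min(1, ε/9). If 0 < |w − 4| < δ then both bounds hold and |w^2 − 16| ≤ 9|w − 4| < 9·(ε/9) = ε.

δ = min(1, ε/9)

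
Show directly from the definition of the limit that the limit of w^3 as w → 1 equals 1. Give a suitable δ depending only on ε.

δ = min(2, ε/13)

Suppose ε > 0. We seek δ > 0 with 0 < |w − 1| < δ ⇒ |w^3 − 1| < ε.
Factor: w^3 − 1 = (w − 1)(w^2 + w + 1), so |w^3 − 1| = |w − 1|·|w^2 + w + 1|.
Restrict δ ≤ 2. Then |w − 1| < 2 gives |w| < 3, so by the triangle inequality |w^2 + w + 1| ≤ 3^2 + 3 + 1 = 13.
Hence |w^3 − 1| ≤ 13|w − 1|, which is < ε once |w − 1| < ε/13.
Take δ = min(2, ε/13). If 0 < |w − 1| < δ then both bounds hold and |w^3 − 1| ≤ 13|w − 1| < 13·(ε/13) = ε.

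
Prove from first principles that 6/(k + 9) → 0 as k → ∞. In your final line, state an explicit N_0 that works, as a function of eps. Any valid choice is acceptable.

Let eps > 0 be given. For k ≥ 1, |6/(k + 9) − 0| = 6/(k + 9) ≤ 6/k.
We need 6/k < eps, i.e. k > 6/eps.
Take N_0 = 6/eps. If k > N_0 then |6/(k + 9)| ≤ 6/k < eps.

N_0 = 6/eps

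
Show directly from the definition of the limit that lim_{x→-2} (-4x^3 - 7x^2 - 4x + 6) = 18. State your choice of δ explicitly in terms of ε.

δ = min(1, ε/45)

Suppose ε > 0. We want δ > 0 such that 0 < |x + 2| < δ implies |(-4x^3 - 7x^2 - 4x + 6) − 18| < ε.
(-4x^3 - 7x^2 - 4x + 6) − 18 = -4x^3 - 7x^2 - 4x - 12 = (x + 2)(-4x^2 + x - 6).
So |(-4x^3 - 7x^2 - 4x + 6) − 18| = |x + 2|·|-4x^2 + x - 6|.
Assume first that |x + 2| < 1, so |x| < 3. Then |-4x^2 + x - 6| ≤ 4·3^2 + 3 + 6 = 45.
Hence |(-4x^3 - 7x^2 - 4x + 6) − 18| ≤ 45|x + 2| < ε provided |x + 2| < ε/45.
Choosing δ = min(1, ε/45) ensures both conditions, hence |(-4x^3 - 7x^2 - 4x + 6) − 18| < ε.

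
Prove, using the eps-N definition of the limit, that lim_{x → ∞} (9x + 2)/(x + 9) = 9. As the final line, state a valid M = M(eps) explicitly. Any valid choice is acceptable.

Let eps > 0. We seek M > 0 such that x > M implies |(9x + 2)/(x + 9) − 9| < eps.
(9x + 2)/(x + 9) − 9 = ((9x + 2) − 9(x + 9)) / ((x + 9)) = -79/((x + 9)).
For x > 0 we have x + 9 > x, so |(9x + 2)/(x + 9) − 9| = 79/((x + 9)) < 79/(x) = 79/x.
Thus |(9x + 2)/(x + 9) − 9| < eps whenever x > 79/eps.
Take M = 79/eps. If x > M then |(9x + 2)/(x + 9) − 9| < 79/x < eps.

M = 79/eps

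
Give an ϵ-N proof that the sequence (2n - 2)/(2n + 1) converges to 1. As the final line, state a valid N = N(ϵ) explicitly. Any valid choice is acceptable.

N = (3/2)/ϵ

Let ϵ > 0. For n ≥ 1, |(2n - 2)/(2n + 1) − 1| = |-6|/(2(2n + 1)) = 6/(2(2n + 1)).
Since 2n + 1 ≥ 2n for n ≥ 1, this is ≤ 6/(2·2n) = (3/2)/n.
So |(2n - 2)/(2n + 1) − 1| < ϵ whenever n > (3/2)/ϵ.
Take N = (3/2)/ϵ. If n > N then |(2n - 2)/(2n + 1) − 1| ≤ (3/2)/n < ϵ.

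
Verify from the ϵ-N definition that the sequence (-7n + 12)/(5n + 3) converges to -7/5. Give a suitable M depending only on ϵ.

Let ϵ > 0. For n ≥ 1, |(-7n + 12)/(5n + 3) + 7/5| = |81|/(5(5n + 3)) = 81/(5(5n + 3)).
Since 5n + 3 ≥ 5n for n ≥ 1, this is ≤ 81/(5·5n) = (81/25)/n.
So |(-7n + 12)/(5n + 3) + 7/5| < ϵ whenever n > (81/25)/ϵ.
Take M = (81/25)/ϵ. If n > M then |(-7n + 12)/(5n + 3) + 7/5| ≤ (81/25)/n < ϵ.

M = (81/25)/ϵ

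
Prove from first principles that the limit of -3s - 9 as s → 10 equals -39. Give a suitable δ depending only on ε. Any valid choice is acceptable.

δ = ε/3

Suppose ε > 0. We need δ > 0 so that 0 < |s − 10| < δ implies |(-3s - 9) + 39| < ε.
Since (-3s - 9) + 39 = -3(s − 10), we have |(-3s - 9) + 39| = 3|s − 10|.
So 3|s − 10| < ε exactly when |s − 10| < ε/3.
Choosing δ = ε/3 gives |(-3s - 9) + 39| = 3|s − 10| < ε whenever |s − 10| < δ.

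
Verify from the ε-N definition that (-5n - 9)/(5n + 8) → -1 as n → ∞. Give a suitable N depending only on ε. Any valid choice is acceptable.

Suppose ε > 0. For n ≥ 1, |(-5n - 9)/(5n + 8) + 1| = |-5|/(5(5n + 8)) = 5/(5(5n + 8)).
Since 5n + 8 ≥ 5n for n ≥ 1, this is ≤ 5/(5·5n) = (1/5)/n.
So |(-5n - 9)/(5n + 8) + 1| < ε whenever n > (1/5)/ε.
Take N = (1/5)/ε. If n > N then |(-5n - 9)/(5n + 8) + 1| ≤ (1/5)/n < ε.

N = (1/5)/ε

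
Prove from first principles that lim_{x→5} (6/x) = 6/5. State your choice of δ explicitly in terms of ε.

δ = min(5/2, (25/12)ε)

Let ε > 0. We seek δ > 0 such that 0 < |x − 5| < δ implies |6/x − (6/5)| < ε.
|6/x − (6/5)| = 6·|5 − x|/(5·|x|) = 6|x − 5|/(5|x|).
Restrict δ ≤ 5/2. Then |x − 5| < 5/2 gives |x| > 5/2, so 5|x| > 25/2.
Then |6/x − (6/5)| < 6|x − 5|/(25/2), which is < ε when |x − 5| < (25/12)ε.
Take δ = min(5/2, (25/12)ε). Then 0 < |x − 5| < δ gives both |x − 5| < 5/2 and |x − 5| < (25/12)ε, so |6/x − (6/5)| < ε.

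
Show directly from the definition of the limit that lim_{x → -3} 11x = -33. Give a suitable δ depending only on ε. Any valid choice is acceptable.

δ = ε/11

Let ε > 0 be given. We need δ > 0 so that 0 < |x + 3| < δ implies |(11x) + 33| < ε.
Since (11x) + 33 = 11(x + 3), we have |(11x) + 33| = 11|x + 3|.
So 11|x + 3| < ε exactly when |x + 3| < ε/11.
Take δ = ε/11. If 0 < |x + 3| < δ then |(11x) + 33| = 11|x + 3| < 11·(ε/11) = ε.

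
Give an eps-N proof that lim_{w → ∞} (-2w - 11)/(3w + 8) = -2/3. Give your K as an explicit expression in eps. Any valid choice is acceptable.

K = (17/9)/eps

Fix eps > 0. We seek K > 0 such that w > K implies |(-2w - 11)/(3w + 8) + 2/3| < eps.
(-2w - 11)/(3w + 8) + 2/3 = (3(-2w - 11) − (-2)(3w + 8)) / (3(3w + 8)) = -17/(3(3w + 8)).
For w > 0 we have 3w + 8 > 3w, so |(-2w - 11)/(3w + 8) + 2/3| = 17/(3(3w + 8)) < 17/(3·3w) = (17/9)/w.
Thus |(-2w - 11)/(3w + 8) + 2/3| < eps whenever w > (17/9)/eps.
Take K = (17/9)/eps. If w > K then |(-2w - 11)/(3w + 8) + 2/3| < (17/9)/w < eps.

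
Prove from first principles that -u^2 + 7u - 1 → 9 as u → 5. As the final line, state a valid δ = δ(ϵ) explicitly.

δ = min(1, ϵ/8)

Let ϵ > 0 be given. We want δ > 0 such that 0 < |u − 5| < δ implies |(-u^2 + 7u - 1) − 9| < ϵ.
(-u^2 + 7u - 1) − 9 = -u^2 + 7u - 10 = (u − 5)(-u + 2).
So |(-u^2 + 7u - 1) − 9| = |u − 5|·|-u + 2|.
Assume first that |u − 5| < 1, so |u| < 6. Then |-u + 2| ≤ 6 + 2 = 8.
Hence |(-u^2 + 7u - 1) − 9| ≤ 8|u − 5| < ϵ provided |u − 5| < ϵ/8.
Take δ = min(1, ϵ/8). Then 0 < |u − 5| < δ gives both |u − 5| < 1 and |u − 5| < ϵ/8, so |(-u^2 + 7u - 1) − 9| < ϵ.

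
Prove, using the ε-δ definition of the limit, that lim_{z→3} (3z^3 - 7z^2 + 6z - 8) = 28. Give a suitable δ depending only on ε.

Fix ε > 0. We want δ > 0 such that 0 < |z − 3| < δ implies |(3z^3 - 7z^2 + 6z - 8) − 28| < ε.
(3z^3 - 7z^2 + 6z - 8) − 28 = 3z^3 - 7z^2 + 6z - 36 = (z − 3)(3z^2 + 2z + 12).
So |(3z^3 - 7z^2 + 6z - 8) − 28| = |z − 3|·|3z^2 + 2z + 12|.
Assume first that |z − 3| < 1, so |z| < 4. Then |3z^2 + 2z + 12| ≤ 3·4^2 + 2·4 + 12 = 68.
Hence |(3z^3 - 7z^2 + 6z - 8) − 28| ≤ 68|z − 3| < ε provided |z − 3| < ε/68.
Choosing δ = min(1, ε/68) ensures both conditions, hence |(3z^3 - 7z^2 + 6z - 8) − 28| < ε.

δ = min(1, ε/68)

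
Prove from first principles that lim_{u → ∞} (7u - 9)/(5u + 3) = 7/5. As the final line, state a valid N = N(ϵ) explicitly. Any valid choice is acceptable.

Suppose ϵ > 0. We seek N > 0 such that u > N implies |(7u - 9)/(5u + 3) − (7/5)| < ϵ.
(7u - 9)/(5u + 3) − (7/5) = (5(7u - 9) − 7(5u + 3)) / (5(5u + 3)) = -66/(5(5u + 3)).
For u > 0 we have 5u + 3 > 5u, so |(7u - 9)/(5u + 3) − (7/5)| = 66/(5(5u + 3)) < 66/(5·5u) = (66/25)/u.
Thus |(7u - 9)/(5u + 3) − (7/5)| < ϵ whenever u > (66/25)/ϵ.
Take N = (66/25)/ϵ. If u > N then |(7u - 9)/(5u + 3) − (7/5)| < (66/25)/u < ϵ.

N = (66/25)/ϵ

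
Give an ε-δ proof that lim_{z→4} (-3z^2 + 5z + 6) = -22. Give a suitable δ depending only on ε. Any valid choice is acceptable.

δ = min(1, ε/22)

Let ε > 0 be given. We want δ > 0 such that 0 < |z − 4| < δ implies |(-3z^2 + 5z + 6) + 22| < ε.
(-3z^2 + 5z + 6) + 22 = -3z^2 + 5z + 28 = (z − 4)(-3z - 7).
So |(-3z^2 + 5z + 6) + 22| = |z − 4|·|-3z - 7|.
Require δ ≤ 1. Then |z − 4| < 1 gives |z| < 5, and by the triangle inequality |-3z - 7| ≤ 3·5 + 7 = 22.
Hence |(-3z^2 + 5z + 6) + 22| ≤ 22|z − 4| < ε provided |z − 4| < ε/22.
Choosing δ = min(1, ε/22) ensures both conditions, hence |(-3z^2 + 5z + 6) + 22| < ε.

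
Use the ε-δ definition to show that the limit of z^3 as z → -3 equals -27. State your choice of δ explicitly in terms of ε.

δ = min(1, ε/37)

Fix ε > 0. We seek δ > 0 with 0 < |z + 3| < δ ⇒ |z^3 + 27| < ε.
Factor: z^3 + 27 = (z + 3)(z^2 - 3z + 9), so |z^3 + 27| = |z + 3|·|z^2 - 3z + 9|.
Restrict δ ≤ 1. Then |z + 3| < 1 gives |z| < 4, so by the triangle inequality |z^2 - 3z + 9| ≤ 4^2 + 3·4 + 9 = 37.
Hence |z^3 + 27| ≤ 37|z + 3|, which is < ε once |z + 3| < ε/37.
Take δ = min(1, ε/37). If 0 < |z + 3| < δ then both bounds hold and |z^3 + 27| ≤ 37|z + 3| < 37·(ε/37) = ε.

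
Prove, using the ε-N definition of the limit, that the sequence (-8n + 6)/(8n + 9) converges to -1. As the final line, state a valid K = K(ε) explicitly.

Let ε > 0. For n ≥ 1, |(-8n + 6)/(8n + 9) + 1| = |120|/(8(8n + 9)) = 120/(8(8n + 9)).
Since 8n + 9 ≥ 8n for n ≥ 1, this is ≤ 120/(8·8n) = (15/8)/n.
So |(-8n + 6)/(8n + 9) + 1| < ε whenever n > (15/8)/ε.
Take K = (15/8)/ε. If n > K then |(-8n + 6)/(8n + 9) + 1| ≤ (15/8)/n < ε.

K = (15/8)/ε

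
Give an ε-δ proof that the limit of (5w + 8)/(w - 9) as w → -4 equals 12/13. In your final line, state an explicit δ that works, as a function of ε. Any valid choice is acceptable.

Fix ε > 0. We want δ > 0 with 0 < |w + 4| < δ ⇒ |(5w + 8)/(w - 9) − (12/13)| < ε.
Combining over a common denominator, (5w + 8)/(w - 9) − (12/13) = [(5w + 8)·(-13) − (-12)·(w - 9)] / [(-13)·(w - 9)] = -53(w + 4) / ((-13)(w - 9)).
So |(5w + 8)/(w - 9) − (12/13)| = 53|w + 4| / (13·|w − 9|).
Require δ ≤ 13/2, so |w − 9| ≥ |-13| − |w + 4| > 13 − 13/2 = 13/2.
Hence |(5w + 8)/(w - 9) − (12/13)| < 53|w + 4|/(13·(13/2)) = (106/169)|w + 4|, which is < ε once |w + 4| < (169/106)ε.
Take δ = min(13/2, (169/106)ε). Then 0 < |w + 4| < δ forces both bounds, so |(5w + 8)/(w - 9) − (12/13)| < ε.

δ = min(13/2, (169/106)ε)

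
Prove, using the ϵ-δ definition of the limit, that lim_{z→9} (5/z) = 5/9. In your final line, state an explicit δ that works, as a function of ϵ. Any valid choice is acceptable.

Let ϵ > 0. We seek δ > 0 such that 0 < |z − 9| < δ implies |5/z − (5/9)| < ϵ.
|5/z − (5/9)| = 5·|9 − z|/(9·|z|) = 5|z − 9|/(9|z|).
Require δ ≤ 9/2 so that |z| > 9 − 9/2 = 9/2, hence 9|z| > 81/2.
Then |5/z − (5/9)| < 5|z − 9|/(81/2), which is < ϵ when |z − 9| < (81/10)ϵ.
Take δ = min(9/2, (81/10)ϵ). Then 0 < |z − 9| < δ gives both |z − 9| < 9/2 and |z − 9| < (81/10)ϵ, so |5/z − (5/9)| < ϵ.

δ = min(9/2, (81/10)ϵ)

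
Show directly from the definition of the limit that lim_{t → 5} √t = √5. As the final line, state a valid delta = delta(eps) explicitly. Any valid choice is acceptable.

Suppose eps > 0. We want delta > 0 such that 0 < |t − 5| < delta implies |√t − √5| < eps.
Multiplying by the conjugate, |√t − √5| = |t − 5|/(√t + √5).
Restrict delta ≤ 5 so that |t − 5| < 5 forces t > 0, and then √t + √5 > √5.
Hence |√t − √5| < |t − 5|/√5, which is < eps once |t − 5| < √5·eps.
Take delta = min(5, √5·eps). If 0 < |t − 5| < delta then t > 0 and |√t − √5| < |t − 5|/√5 < eps.

delta = min(5, √5·eps)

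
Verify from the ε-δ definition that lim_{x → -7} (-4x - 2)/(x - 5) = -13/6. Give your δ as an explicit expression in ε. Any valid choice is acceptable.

Let ε > 0 be given. We want δ > 0 with 0 < |x + 7| < δ ⇒ |(-4x - 2)/(x - 5) + 13/6| < ε.
Combining over a common denominator, (-4x - 2)/(x - 5) + 13/6 = [(-4x - 2)·(-12) − 26·(x - 5)] / [(-12)·(x - 5)] = 22(x + 7) / ((-12)(x - 5)).
So |(-4x - 2)/(x - 5) + 13/6| = 22|x + 7| / (12·|x − 5|).
Require δ ≤ 6, so |x − 5| ≥ |-12| − |x + 7| > 12 − 6 = 6.
Hence |(-4x - 2)/(x - 5) + 13/6| < 22|x + 7|/(12·6) = (11/36)|x + 7|, which is < ε once |x + 7| < (36/11)ε.
Take δ = min(6, (36/11)ε). Then 0 < |x + 7| < δ forces both bounds, so |(-4x - 2)/(x - 5) + 13/6| < ε.

δ = min(6, (36/11)ε)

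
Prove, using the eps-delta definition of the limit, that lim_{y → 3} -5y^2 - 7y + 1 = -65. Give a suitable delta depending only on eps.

Let eps > 0 be given. We want delta > 0 such that 0 < |y − 3| < delta implies |(-5y^2 - 7y + 1) + 65| < eps.
(-5y^2 - 7y + 1) + 65 = -5y^2 - 7y + 66 = (y − 3)(-5y - 22).
So |(-5y^2 - 7y + 1) + 65| = |y − 3|·|-5y - 22|.
Require delta ≤ 1. Then |y − 3| < 1 gives |y| < 4, and by the triangle inequality |-5y - 22| ≤ 5·4 + 22 = 42.
Hence |(-5y^2 - 7y + 1) + 65| ≤ 42|y − 3| < eps provided |y − 3| < eps/42.
Choosing delta = min(1, eps/42) ensures both conditions, hence |(-5y^2 - 7y + 1) + 65| < eps.

delta = min(1, eps/42)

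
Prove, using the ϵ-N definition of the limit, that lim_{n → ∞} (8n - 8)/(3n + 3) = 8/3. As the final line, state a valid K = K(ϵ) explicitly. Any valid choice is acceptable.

Suppose ϵ > 0. For n ≥ 1, |(8n - 8)/(3n + 3) − (8/3)| = |-48|/(3(3n + 3)) = 48/(3(3n + 3)).
Since 3n + 3 ≥ 3n for n ≥ 1, this is ≤ 48/(3·3n) = (16/3)/n.
So |(8n - 8)/(3n + 3) − (8/3)| < ϵ whenever n > (16/3)/ϵ.
Take K = (16/3)/ϵ. If n > K then |(8n - 8)/(3n + 3) − (8/3)| ≤ (16/3)/n < ϵ.

K = (16/3)/ϵ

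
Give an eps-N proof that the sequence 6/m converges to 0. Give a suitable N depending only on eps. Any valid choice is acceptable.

Fix eps > 0. For m ≥ 1, |6/m − 0| = 6/(m) ≤ 6/m.
We need 6/m < eps, i.e. m > 6/eps.
Take N = 6/eps. If m > N then |6/m| ≤ 6/m < eps.

N = 6/eps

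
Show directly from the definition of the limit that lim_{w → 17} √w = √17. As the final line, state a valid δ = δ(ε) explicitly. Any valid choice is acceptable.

Let ε > 0 be given. We want δ > 0 such that 0 < |w − 17| < δ implies |√w − √17| < ε.
Multiplying by the conjugate, |√w − √17| = |w − 17|/(√w + √17).
Restrict δ ≤ 17 so that |w − 17| < 17 forces w > 0, and then √w + √17 > √17.
Hence |√w − √17| < |w − 17|/√17, which is < ε once |w − 17| < √17·ε.
Take δ = min(17, √17·ε). If 0 < |w − 17| < δ then w > 0 and |√w − √17| < |w − 17|/√17 < ε.

δ = min(17, √17·ε)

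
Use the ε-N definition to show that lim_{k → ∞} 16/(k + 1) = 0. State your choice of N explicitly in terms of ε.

Suppose ε > 0. For k ≥ 1, |16/(k + 1) − 0| = 16/(k + 1) ≤ 16/k.
We need 16/k < ε, i.e. k > 16/ε.
Take N = 16/ε. If k > N then |16/(k + 1)| ≤ 16/k < ε.

N = 16/ε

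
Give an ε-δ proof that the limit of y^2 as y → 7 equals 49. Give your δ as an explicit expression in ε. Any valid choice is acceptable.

Fix ε > 0. We seek δ > 0 with 0 < |y − 7| < δ ⇒ |y^2 − 49| < ε.
Factor: y^2 − 49 = (y − 7)(y + 7), so |y^2 − 49| = |y − 7|·|y + 7|.
Impose δ ≤ 1 so that |y| < 8; then |y + 7| ≤ 15.
Hence |y^2 − 49| ≤ 15|y − 7|, which is < ε once |y − 7| < ε/15.
Take δ = min(1, ε/15). If 0 < |y − 7| < δ then both bounds hold and |y^2 − 49| ≤ 15|y − 7| < 15·(ε/15) = ε.

δ = min(1, ε/15)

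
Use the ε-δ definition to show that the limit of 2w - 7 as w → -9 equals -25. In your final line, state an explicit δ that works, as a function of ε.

Suppose ε > 0. We need δ > 0 so that 0 < |w + 9| < δ implies |(2w - 7) + 25| < ε.
Since (2w - 7) + 25 = 2(w + 9), we have |(2w - 7) + 25| = 2|w + 9|.
Thus it suffices that |w + 9| < ε/2.
Choosing δ = ε/2 gives |(2w - 7) + 25| = 2|w + 9| < ε whenever |w + 9| < δ.

δ = ε/2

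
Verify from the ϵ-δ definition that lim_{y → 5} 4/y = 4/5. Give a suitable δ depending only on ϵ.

Suppose ϵ > 0. We seek δ > 0 such that 0 < |y − 5| < δ implies |4/y − (4/5)| < ϵ.
|4/y − (4/5)| = 4·|5 − y|/(5·|y|) = 4|y − 5|/(5|y|).
Restrict δ ≤ 5/2. Then |y − 5| < 5/2 gives |y| > 5/2, so 5|y| > 25/2.
Then |4/y − (4/5)| < 4|y − 5|/(25/2), which is < ϵ when |y − 5| < (25/8)ϵ.
Take δ = min(5/2, (25/8)ϵ). Then 0 < |y − 5| < δ gives both |y − 5| < 5/2 and |y − 5| < (25/8)ϵ, so |4/y − (4/5)| < ϵ.

δ = min(5/2, (25/8)ϵ)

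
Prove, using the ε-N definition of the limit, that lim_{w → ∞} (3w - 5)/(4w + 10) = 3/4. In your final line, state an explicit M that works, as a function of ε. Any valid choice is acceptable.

M = (25/8)/ε

Suppose ε > 0. We seek M > 0 such that w > M implies |(3w - 5)/(4w + 10) − (3/4)| < ε.
(3w - 5)/(4w + 10) − (3/4) = (4(3w - 5) − 3(4w + 10)) / (4(4w + 10)) = -50/(4(4w + 10)).
For w > 0 we have 4w + 10 > 4w, so |(3w - 5)/(4w + 10) − (3/4)| = 50/(4(4w + 10)) < 50/(4·4w) = (25/8)/w.
Thus |(3w - 5)/(4w + 10) − (3/4)| < ε whenever w > (25/8)/ε.
Take M = (25/8)/ε. If w > M then |(3w - 5)/(4w + 10) − (3/4)| < (25/8)/w < ε.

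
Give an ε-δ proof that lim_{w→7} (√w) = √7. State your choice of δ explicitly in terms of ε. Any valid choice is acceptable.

δ = min(7, √7·ε)

Let ε > 0. We want δ > 0 such that 0 < |w − 7| < δ implies |√w − √7| < ε.
Rationalise: √w − √7 = (w − 7)/(√w + √7), so |√w − √7| = |w − 7|/(√w + √7).
Restrict δ ≤ 7 so that |w − 7| < 7 forces w > 0, and then √w + √7 > √7.
Hence |√w − √7| < |w − 7|/√7, which is < ε once |w − 7| < √7·ε.
Take δ = min(7, √7·ε). If 0 < |w − 7| < δ then w > 0 and |√w − √7| < |w − 7|/√7 < ε.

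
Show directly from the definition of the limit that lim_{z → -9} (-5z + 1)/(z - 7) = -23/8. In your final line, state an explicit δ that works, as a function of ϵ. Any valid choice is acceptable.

Let ϵ > 0 be given. We want δ > 0 with 0 < |z + 9| < δ ⇒ |(-5z + 1)/(z - 7) + 23/8| < ϵ.
Combining over a common denominator, (-5z + 1)/(z - 7) + 23/8 = [(-5z + 1)·(-16) − 46·(z - 7)] / [(-16)·(z - 7)] = 34(z + 9) / ((-16)(z - 7)).
So |(-5z + 1)/(z - 7) + 23/8| = 34|z + 9| / (16·|z − 7|).
Require δ ≤ 8, so |z − 7| ≥ |-16| − |z + 9| > 16 − 8 = 8.
Hence |(-5z + 1)/(z - 7) + 23/8| < 34|z + 9|/(16·8) = (17/64)|z + 9|, which is < ϵ once |z + 9| < (64/17)ϵ.
Take δ = min(8, (64/17)ϵ). Then 0 < |z + 9| < δ forces both bounds, so |(-5z + 1)/(z - 7) + 23/8| < ϵ.

δ = min(8, (64/17)ϵ)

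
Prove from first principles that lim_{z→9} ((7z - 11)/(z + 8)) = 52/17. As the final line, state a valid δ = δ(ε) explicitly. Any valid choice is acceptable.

δ = min(17/2, (289/134)ε)

Fix ε > 0. We want δ > 0 with 0 < |z − 9| < δ ⇒ |(7z - 11)/(z + 8) − (52/17)| < ε.
Combining over a common denominator, (7z - 11)/(z + 8) − (52/17) = [(7z - 11)·17 − 52·(z + 8)] / [17·(z + 8)] = 67(z − 9) / (17(z + 8)).
So |(7z - 11)/(z + 8) − (52/17)| = 67|z − 9| / (17·|z + 8|).
Require δ ≤ 17/2, so |z + 8| ≥ |17| − |z − 9| > 17 − 17/2 = 17/2.
Hence |(7z - 11)/(z + 8) − (52/17)| < 67|z − 9|/(17·(17/2)) = (134/289)|z − 9|, which is < ε once |z − 9| < (289/134)ε.
Take δ = min(17/2, (289/134)ε). Then 0 < |z − 9| < δ forces both bounds, so |(7z - 11)/(z + 8) − (52/17)| < ε.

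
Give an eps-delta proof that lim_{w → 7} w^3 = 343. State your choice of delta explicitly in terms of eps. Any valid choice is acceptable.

Let eps > 0. We seek delta > 0 with 0 < |w − 7| < delta ⇒ |w^3 − 343| < eps.
Factor: w^3 − 343 = (w − 7)(w^2 + 7w + 49), so |w^3 − 343| = |w − 7|·|w^2 + 7w + 49|.
Impose delta ≤ 1 so that |w| < 8; then |w^2 + 7w + 49| ≤ 169.
Hence |w^3 − 343| ≤ 169|w − 7|, which is < eps once |w − 7| < eps/169.
Take delta = min(1, eps/169). If 0 < |w − 7| < delta then both bounds hold and |w^3 − 343| ≤ 169|w − 7| < 169·(eps/169) = eps.

delta = min(1, eps/169)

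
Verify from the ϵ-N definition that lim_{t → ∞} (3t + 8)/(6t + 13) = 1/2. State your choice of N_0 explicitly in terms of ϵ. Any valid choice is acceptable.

Let ϵ > 0. We seek N_0 > 0 such that t > N_0 implies |(3t + 8)/(6t + 13) − (1/2)| < ϵ.
(3t + 8)/(6t + 13) − (1/2) = (6(3t + 8) − 3(6t + 13)) / (6(6t + 13)) = 9/(6(6t + 13)).
For t > 0 we have 6t + 13 > 6t, so |(3t + 8)/(6t + 13) − (1/2)| = 9/(6(6t + 13)) < 9/(6·6t) = (1/4)/t.
Thus |(3t + 8)/(6t + 13) − (1/2)| < ϵ whenever t > (1/4)/ϵ.
Take N_0 = (1/4)/ϵ. If t > N_0 then |(3t + 8)/(6t + 13) − (1/2)| < (1/4)/t < ϵ.

N_0 = (1/4)/ϵ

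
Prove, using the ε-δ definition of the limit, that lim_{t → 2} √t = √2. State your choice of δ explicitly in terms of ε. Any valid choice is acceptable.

Suppose ε > 0. We want δ > 0 such that 0 < |t − 2| < δ implies |√t − √2| < ε.
Multiplying by the conjugate, |√t − √2| = |t − 2|/(√t + √2).
Restrict δ ≤ 2 so that |t − 2| < 2 forces t > 0, and then √t + √2 > √2.
Hence |√t − √2| < |t − 2|/√2, which is < ε once |t − 2| < √2·ε.
Take δ = min(2, √2·ε). If 0 < |t − 2| < δ then t > 0 and |√t − √2| < |t − 2|/√2 < ε.

δ = min(2, √2·ε)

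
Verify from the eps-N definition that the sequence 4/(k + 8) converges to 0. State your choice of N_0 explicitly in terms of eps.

N_0 = 4/eps

Fix eps > 0. For k ≥ 1, |4/(k + 8) − 0| = 4/(k + 8) ≤ 4/k.
We need 4/k < eps, i.e. k > 4/eps.
Take N_0 = 4/eps. If k > N_0 then |4/(k + 8)| ≤ 4/k < eps.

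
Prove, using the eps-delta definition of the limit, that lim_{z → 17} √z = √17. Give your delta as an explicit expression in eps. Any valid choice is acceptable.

Let eps > 0. We want delta > 0 such that 0 < |z − 17| < delta implies |√z − √17| < eps.
Multiplying by the conjugate, |√z − √17| = |z − 17|/(√z + √17).
Restrict delta ≤ 17 so that |z − 17| < 17 forces z > 0, and then √z + √17 > √17.
Hence |√z − √17| < |z − 17|/√17, which is < eps once |z − 17| < √17·eps.
Take delta = min(17, √17·eps). If 0 < |z − 17| < delta then z > 0 and |√z − √17| < |z − 17|/√17 < eps.

delta = min(17, √17·eps)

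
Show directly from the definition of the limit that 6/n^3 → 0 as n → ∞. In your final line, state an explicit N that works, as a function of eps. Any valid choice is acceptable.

Let eps > 0. For n ≥ 1, |6/n^3 − 0| = 6/n^3.
6/n^3 < eps ⇔ n^3 > 6/eps ⇔ n > (6/eps)^{1/3}.
Take N = (6/eps)^{1/3}. Then n > N implies 6/n^3 < eps.

N = (6/eps)^{1/3}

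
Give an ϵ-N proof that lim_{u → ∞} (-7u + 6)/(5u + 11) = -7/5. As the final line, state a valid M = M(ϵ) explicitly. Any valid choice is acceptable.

Let ϵ > 0 be given. We seek M > 0 such that u > M implies |(-7u + 6)/(5u + 11) + 7/5| < ϵ.
(-7u + 6)/(5u + 11) + 7/5 = (5(-7u + 6) − (-7)(5u + 11)) / (5(5u + 11)) = 107/(5(5u + 11)).
For u > 0 we have 5u + 11 > 5u, so |(-7u + 6)/(5u + 11) + 7/5| = 107/(5(5u + 11)) < 107/(5·5u) = (107/25)/u.
Thus |(-7u + 6)/(5u + 11) + 7/5| < ϵ whenever u > (107/25)/ϵ.
Take M = (107/25)/ϵ. If u > M then |(-7u + 6)/(5u + 11) + 7/5| < (107/25)/u < ϵ.

M = (107/25)/ϵ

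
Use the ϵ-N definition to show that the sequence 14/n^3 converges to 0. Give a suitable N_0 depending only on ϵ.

Fix ϵ > 0. For n ≥ 1, |14/n^3 − 0| = 14/n^3.
14/n^3 < ϵ ⇔ n^3 > 14/ϵ ⇔ n > (14/ϵ)^{1/3}.
Take N_0 = (14/ϵ)^{1/3}. Then n > N_0 implies 14/n^3 < ϵ.

N_0 = (14/ϵ)^{1/3}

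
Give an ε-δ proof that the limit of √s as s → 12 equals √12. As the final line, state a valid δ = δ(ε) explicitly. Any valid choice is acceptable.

δ = min(12, √12·ε)

Let ε > 0. We want δ > 0 such that 0 < |s − 12| < δ implies |√s − √12| < ε.
Rationalise: √s − √12 = (s − 12)/(√s + √12), so |√s − √12| = |s − 12|/(√s + √12).
Restrict δ ≤ 12 so that |s − 12| < 12 forces s > 0, and then √s + √12 > √12.
Hence |√s − √12| < |s − 12|/√12, which is < ε once |s − 12| < √12·ε.
Take δ = min(12, √12·ε). If 0 < |s − 12| < δ then s > 0 and |√s − √12| < |s − 12|/√12 < ε.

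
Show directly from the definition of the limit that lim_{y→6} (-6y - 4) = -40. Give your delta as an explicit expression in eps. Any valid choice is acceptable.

delta = eps/6

Let eps > 0. We need delta > 0 so that 0 < |y − 6| < delta implies |(-6y - 4) + 40| < eps.
|(-6y - 4) + 40| = |-6y + 36| = 6|y − 6|.
So 6|y − 6| < eps exactly when |y − 6| < eps/6.
Choosing delta = eps/6 gives |(-6y - 4) + 40| = 6|y − 6| < eps whenever |y − 6| < delta.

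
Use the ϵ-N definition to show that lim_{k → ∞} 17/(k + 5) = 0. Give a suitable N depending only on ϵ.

Let ϵ > 0 be given. For k ≥ 1, |17/(k + 5) − 0| = 17/(k + 5) ≤ 17/k.
We need 17/k < ϵ, i.e. k > 17/ϵ.
Take N = 17/ϵ. If k > N then |17/(k + 5)| ≤ 17/k < ϵ.

N = 17/ϵ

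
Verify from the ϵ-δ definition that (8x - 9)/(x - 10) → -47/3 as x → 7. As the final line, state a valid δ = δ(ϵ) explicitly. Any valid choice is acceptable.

Let ϵ > 0. We want δ > 0 with 0 < |x − 7| < δ ⇒ |(8x - 9)/(x - 10) + 47/3| < ϵ.
Combining over a common denominator, (8x - 9)/(x - 10) + 47/3 = [(8x - 9)·(-3) − 47·(x - 10)] / [(-3)·(x - 10)] = -71(x − 7) / ((-3)(x - 10)).
So |(8x - 9)/(x - 10) + 47/3| = 71|x − 7| / (3·|x − 10|).
Restrict δ ≤ 3/2. Then |x − 7| < 3/2 gives |x − 10| = |(x − 7) + (-3)| ≥ 3 − 3/2 = 3/2.
Hence |(8x - 9)/(x - 10) + 47/3| < 71|x − 7|/(3·(3/2)) = (142/9)|x − 7|, which is < ϵ once |x − 7| < (9/142)ϵ.
Take δ = min(3/2, (9/142)ϵ). Then 0 < |x − 7| < δ forces both bounds, so |(8x - 9)/(x - 10) + 47/3| < ϵ.

δ = min(3/2, (9/142)ϵ)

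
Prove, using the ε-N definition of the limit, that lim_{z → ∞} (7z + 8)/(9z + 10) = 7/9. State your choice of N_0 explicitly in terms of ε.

Suppose ε > 0. We seek N_0 > 0 such that z > N_0 implies |(7z + 8)/(9z + 10) − (7/9)| < ε.
(7z + 8)/(9z + 10) − (7/9) = (9(7z + 8) − 7(9z + 10)) / (9(9z + 10)) = 2/(9(9z + 10)).
For z > 0 we have 9z + 10 > 9z, so |(7z + 8)/(9z + 10) − (7/9)| = 2/(9(9z + 10)) < 2/(9·9z) = (2/81)/z.
Thus |(7z + 8)/(9z + 10) − (7/9)| < ε whenever z > (2/81)/ε.
Take N_0 = (2/81)/ε. If z > N_0 then |(7z + 8)/(9z + 10) − (7/9)| < (2/81)/z < ε.

N_0 = (2/81)/ε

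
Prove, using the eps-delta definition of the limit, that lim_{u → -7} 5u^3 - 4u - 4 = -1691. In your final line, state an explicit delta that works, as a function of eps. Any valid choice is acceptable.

Let eps > 0. We want delta > 0 such that 0 < |u + 7| < delta implies |(5u^3 - 4u - 4) + 1691| < eps.
(5u^3 - 4u - 4) + 1691 = 5u^3 - 4u + 1687 = (u + 7)(5u^2 - 35u + 241).
So |(5u^3 - 4u - 4) + 1691| = |u + 7|·|5u^2 - 35u + 241|.
Assume first that |u + 7| < 2, so |u| < 9. Then |5u^2 - 35u + 241| ≤ 5·9^2 + 35·9 + 241 = 961.
Hence |(5u^3 - 4u - 4) + 1691| ≤ 961|u + 7| < eps provided |u + 7| < eps/961.
Take delta = min(2, eps/961). Then 0 < |u + 7| < delta gives both |u + 7| < 2 and |u + 7| < eps/961, so |(5u^3 - 4u - 4) + 1691| < eps.

delta = min(2, eps/961)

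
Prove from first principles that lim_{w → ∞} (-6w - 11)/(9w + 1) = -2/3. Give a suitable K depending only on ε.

Suppose ε > 0. We seek K > 0 such that w > K implies |(-6w - 11)/(9w + 1) + 2/3| < ε.
(-6w - 11)/(9w + 1) + 2/3 = (9(-6w - 11) − (-6)(9w + 1)) / (9(9w + 1)) = -93/(9(9w + 1)).
For w > 0 we have 9w + 1 > 9w, so |(-6w - 11)/(9w + 1) + 2/3| = 93/(9(9w + 1)) < 93/(9·9w) = (31/27)/w.
Thus |(-6w - 11)/(9w + 1) + 2/3| < ε whenever w > (31/27)/ε.
Take K = (31/27)/ε. If w > K then |(-6w - 11)/(9w + 1) + 2/3| < (31/27)/w < ε.

K = (31/27)/ε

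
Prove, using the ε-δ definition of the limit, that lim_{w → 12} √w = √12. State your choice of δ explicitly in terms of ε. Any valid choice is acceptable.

Let ε > 0 be given. We want δ > 0 such that 0 < |w − 12| < δ implies |√w − √12| < ε.
Multiplying by the conjugate, |√w − √12| = |w − 12|/(√w + √12).
Restrict δ ≤ 12 so that |w − 12| < 12 forces w > 0, and then √w + √12 > √12.
Hence |√w − √12| < |w − 12|/√12, which is < ε once |w − 12| < √12·ε.
Take δ = min(12, √12·ε). If 0 < |w − 12| < δ then w > 0 and |√w − √12| < |w − 12|/√12 < ε.

δ = min(12, √12·ε)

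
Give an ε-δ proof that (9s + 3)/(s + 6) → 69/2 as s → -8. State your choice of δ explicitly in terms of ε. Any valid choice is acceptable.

δ = min(1, (2/51)ε)

Fix ε > 0. We want δ > 0 with 0 < |s + 8| < δ ⇒ |(9s + 3)/(s + 6) − (69/2)| < ε.
Combining over a common denominator, (9s + 3)/(s + 6) − (69/2) = [(9s + 3)·(-2) − (-69)·(s + 6)] / [(-2)·(s + 6)] = 51(s + 8) / ((-2)(s + 6)).
So |(9s + 3)/(s + 6) − (69/2)| = 51|s + 8| / (2·|s + 6|).
Require δ ≤ 1, so |s + 6| ≥ |-2| − |s + 8| > 2 − 1 = 1.
Hence |(9s + 3)/(s + 6) − (69/2)| < 51|s + 8|/(2·1) = (51/2)|s + 8|, which is < ε once |s + 8| < (2/51)ε.
Take δ = min(1, (2/51)ε). Then 0 < |s + 8| < δ forces both bounds, so |(9s + 3)/(s + 6) − (69/2)| < ε.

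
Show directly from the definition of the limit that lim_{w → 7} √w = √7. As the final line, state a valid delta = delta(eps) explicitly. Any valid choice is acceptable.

Suppose eps > 0. We want delta > 0 such that 0 < |w − 7| < delta implies |√w − √7| < eps.
Multiplying by the conjugate, |√w − √7| = |w − 7|/(√w + √7).
Restrict delta ≤ 7 so that |w − 7| < 7 forces w > 0, and then √w + √7 > √7.
Hence |√w − √7| < |w − 7|/√7, which is < eps once |w − 7| < √7·eps.
Take delta = min(7, √7·eps). If 0 < |w − 7| < delta then w > 0 and |√w − √7| < |w − 7|/√7 < eps.

delta = min(7, √7·eps)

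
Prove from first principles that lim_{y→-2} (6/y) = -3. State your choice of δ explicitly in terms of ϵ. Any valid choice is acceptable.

δ = min(1, (1/3)ϵ)

Suppose ϵ > 0. We seek δ > 0 such that 0 < |y + 2| < δ implies |6/y + 3| < ϵ.
|6/y + 3| = 6·|-2 − y|/(2·|y|) = 6|y + 2|/(2|y|).
Restrict δ ≤ 1. Then |y + 2| < 1 gives |y| > 1, so 2|y| > 2.
Then |6/y + 3| < 6|y + 2|/2, which is < ϵ when |y + 2| < (1/3)ϵ.
Take δ = min(1, (1/3)ϵ). Then 0 < |y + 2| < δ gives both |y + 2| < 1 and |y + 2| < (1/3)ϵ, so |6/y + 3| < ϵ.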